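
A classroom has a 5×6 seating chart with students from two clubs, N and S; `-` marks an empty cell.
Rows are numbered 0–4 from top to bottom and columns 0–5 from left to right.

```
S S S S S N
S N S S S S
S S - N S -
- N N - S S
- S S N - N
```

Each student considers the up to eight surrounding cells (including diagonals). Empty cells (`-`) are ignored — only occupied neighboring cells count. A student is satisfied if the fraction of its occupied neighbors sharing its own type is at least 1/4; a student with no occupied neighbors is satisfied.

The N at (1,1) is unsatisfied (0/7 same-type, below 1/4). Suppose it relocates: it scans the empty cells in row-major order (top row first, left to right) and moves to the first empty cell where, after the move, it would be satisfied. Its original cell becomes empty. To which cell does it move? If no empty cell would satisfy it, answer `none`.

Vacating (1,1). Empty cells in order:
  (2,2): 3/6 same-type → satisfied — stop here.

(2,2)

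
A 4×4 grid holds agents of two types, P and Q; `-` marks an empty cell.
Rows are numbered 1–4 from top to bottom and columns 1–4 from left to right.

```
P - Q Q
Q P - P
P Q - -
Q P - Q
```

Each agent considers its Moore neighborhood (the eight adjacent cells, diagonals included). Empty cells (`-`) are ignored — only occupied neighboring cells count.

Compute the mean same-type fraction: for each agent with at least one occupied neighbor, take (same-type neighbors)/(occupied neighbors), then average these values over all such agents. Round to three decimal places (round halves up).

Row 1: (1,1)P 1/2 · (1,3)Q 1/3 · (1,4)Q 1/2
Row 2: (2,1)Q 1/4 · (2,2)P 2/5 · (2,4)P 0/2
Row 3: (3,1)P 2/5 · (3,2)Q 2/5
Row 4: (4,1)Q 1/3 · (4,2)P 1/3 · (4,4)Q — no occupied neighbors
Sum over 10 agents: 1/2 + 1/3 + 1/2 + 1/4 + 2/5 + 0/2 + 2/5 + 2/5 + 1/3 + 1/3 = 69/20; mean = 69/20 ÷ 10 = 69/200 = 0.345 → 0.345.

0.345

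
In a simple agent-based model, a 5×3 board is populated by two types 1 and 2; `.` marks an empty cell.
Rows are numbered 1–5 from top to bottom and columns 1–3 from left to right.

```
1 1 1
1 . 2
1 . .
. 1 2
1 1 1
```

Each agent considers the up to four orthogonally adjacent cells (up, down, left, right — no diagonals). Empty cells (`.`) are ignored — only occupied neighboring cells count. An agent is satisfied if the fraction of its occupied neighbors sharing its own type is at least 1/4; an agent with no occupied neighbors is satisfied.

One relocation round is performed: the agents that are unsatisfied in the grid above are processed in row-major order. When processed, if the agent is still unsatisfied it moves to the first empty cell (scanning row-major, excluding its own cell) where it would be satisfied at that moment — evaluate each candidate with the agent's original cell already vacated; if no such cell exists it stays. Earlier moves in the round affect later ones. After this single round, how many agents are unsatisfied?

Initially unsatisfied (in order): (2,3), (4,3).
  (2,3) → (3,3).
  (4,3): now satisfied by earlier moves; stays.
Resulting grid:
1 1 1
1 . .
1 . 2
. 1 2
1 1 1
All satisfied now.

0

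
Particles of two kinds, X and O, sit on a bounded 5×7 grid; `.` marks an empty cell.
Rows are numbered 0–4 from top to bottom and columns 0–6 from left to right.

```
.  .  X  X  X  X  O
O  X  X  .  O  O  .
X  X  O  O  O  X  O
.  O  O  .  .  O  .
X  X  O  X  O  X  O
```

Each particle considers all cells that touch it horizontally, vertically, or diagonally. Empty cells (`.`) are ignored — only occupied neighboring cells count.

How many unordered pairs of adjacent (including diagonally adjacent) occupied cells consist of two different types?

31

Scan each occupied cell's neighbors to the right and below (and the two forward diagonals) so each pair is counted once.
Row 0: X(0,2)–X(0,3)= X(0,2)–X(1,2)= X(0,2)–X(1,1)= X(0,3)–X(0,4)= X(0,3)–O(1,4)≠ X(0,3)–X(1,2)= X(0,4)–X(0,5)= X(0,4)–O(1,4)≠ X(0,4)–O(1,5)≠ X(0,5)–O(0,6)≠ X(0,5)–O(1,5)≠ X(0,5)–O(1,4)≠ O(0,6)–O(1,5)=  → 6/13 unlike.
Row 1: O(1,0)–X(1,1)≠ O(1,0)–X(2,0)≠ O(1,0)–X(2,1)≠ X(1,1)–X(1,2)= X(1,1)–X(2,1)= X(1,1)–O(2,2)≠ X(1,1)–X(2,0)= X(1,2)–O(2,2)≠ X(1,2)–O(2,3)≠ X(1,2)–X(2,1)= O(1,4)–O(1,5)= O(1,4)–O(2,4)= O(1,4)–X(2,5)≠ O(1,4)–O(2,3)= O(1,5)–X(2,5)≠ O(1,5)–O(2,6)= O(1,5)–O(2,4)=  → 8/17 unlike.
Row 2: X(2,0)–X(2,1)= X(2,0)–O(3,1)≠ X(2,1)–O(2,2)≠ X(2,1)–O(3,1)≠ X(2,1)–O(3,2)≠ O(2,2)–O(2,3)= O(2,2)–O(3,2)= O(2,2)–O(3,1)= O(2,3)–O(2,4)= O(2,3)–O(3,2)= O(2,4)–X(2,5)≠ O(2,4)–O(3,5)= X(2,5)–O(2,6)≠ X(2,5)–O(3,5)≠ O(2,6)–O(3,5)=  → 7/15 unlike.
Row 3: O(3,1)–O(3,2)= O(3,1)–X(4,1)≠ O(3,1)–O(4,2)= O(3,1)–X(4,0)≠ O(3,2)–O(4,2)= O(3,2)–X(4,3)≠ O(3,2)–X(4,1)≠ O(3,5)–X(4,5)≠ O(3,5)–O(4,6)= O(3,5)–O(4,4)=  → 5/10 unlike.
Row 4: X(4,0)–X(4,1)= X(4,1)–O(4,2)≠ O(4,2)–X(4,3)≠ X(4,3)–O(4,4)≠ O(4,4)–X(4,5)≠ X(4,5)–O(4,6)≠  → 5/6 unlike.
Total adjacent occupied pairs: 61; unlike-type pairs: 31.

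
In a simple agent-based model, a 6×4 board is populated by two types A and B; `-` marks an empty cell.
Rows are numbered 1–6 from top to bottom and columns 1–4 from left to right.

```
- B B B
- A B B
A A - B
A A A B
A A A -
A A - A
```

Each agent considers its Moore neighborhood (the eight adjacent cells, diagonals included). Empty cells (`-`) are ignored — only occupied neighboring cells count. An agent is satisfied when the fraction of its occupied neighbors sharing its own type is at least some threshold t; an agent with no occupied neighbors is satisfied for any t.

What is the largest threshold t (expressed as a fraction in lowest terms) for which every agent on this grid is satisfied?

1/3

(1,2)B 2/3
(1,3)B 4/5
(1,4)B 3/3
(2,2)A 2/5
(2,3)B 5/7
(2,4)B 4/4
(3,1)A 4/4
(3,2)A 5/6
(3,4)B 3/4
(4,1)A 5/5
(4,2)A 7/7
(4,3)A 4/6
(4,4)B 1/3
(5,1)A 5/5
(5,2)A 7/7
(5,3)A 5/6
(6,1)A 3/3
(6,2)A 4/4
(6,4)A 1/1
The smallest same-type fraction is 1/3 at (4,4), which reduces to 1/3. Any threshold above that leaves this agent unsatisfied.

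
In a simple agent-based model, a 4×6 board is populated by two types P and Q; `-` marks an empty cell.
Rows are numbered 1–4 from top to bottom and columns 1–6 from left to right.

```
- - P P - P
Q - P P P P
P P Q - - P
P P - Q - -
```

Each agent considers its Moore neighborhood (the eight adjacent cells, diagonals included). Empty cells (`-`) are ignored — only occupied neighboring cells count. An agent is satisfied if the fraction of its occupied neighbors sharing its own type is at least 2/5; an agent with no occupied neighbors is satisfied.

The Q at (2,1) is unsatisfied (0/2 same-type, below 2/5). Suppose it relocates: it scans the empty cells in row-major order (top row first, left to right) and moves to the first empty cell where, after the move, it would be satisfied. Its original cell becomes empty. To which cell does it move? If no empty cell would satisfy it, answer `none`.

Vacating (2,1). Empty cells in order:
  (1,1): 0/0 same-type → satisfied — stop here.

(1,1)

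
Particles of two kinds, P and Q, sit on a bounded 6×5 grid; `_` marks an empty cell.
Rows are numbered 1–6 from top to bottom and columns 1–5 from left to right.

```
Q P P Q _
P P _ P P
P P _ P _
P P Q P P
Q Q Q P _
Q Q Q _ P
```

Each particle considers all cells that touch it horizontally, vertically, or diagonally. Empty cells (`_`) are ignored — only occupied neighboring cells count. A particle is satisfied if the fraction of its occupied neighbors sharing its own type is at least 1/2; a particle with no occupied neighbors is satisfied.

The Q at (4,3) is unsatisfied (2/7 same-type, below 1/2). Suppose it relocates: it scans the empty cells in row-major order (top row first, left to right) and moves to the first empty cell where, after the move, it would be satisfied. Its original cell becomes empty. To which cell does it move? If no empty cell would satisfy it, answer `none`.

(6,4)

Vacating (4,3). Empty cells in order:
  (1,5): 1/3 same-type → still unsatisfied.
  (2,3): 1/7 same-type → still unsatisfied.
  (3,3): 0/6 same-type → still unsatisfied.
  (3,5): 0/5 same-type → still unsatisfied.
  (5,5): 0/4 same-type → still unsatisfied.
  (6,4): 2/4 same-type → satisfied — stop here.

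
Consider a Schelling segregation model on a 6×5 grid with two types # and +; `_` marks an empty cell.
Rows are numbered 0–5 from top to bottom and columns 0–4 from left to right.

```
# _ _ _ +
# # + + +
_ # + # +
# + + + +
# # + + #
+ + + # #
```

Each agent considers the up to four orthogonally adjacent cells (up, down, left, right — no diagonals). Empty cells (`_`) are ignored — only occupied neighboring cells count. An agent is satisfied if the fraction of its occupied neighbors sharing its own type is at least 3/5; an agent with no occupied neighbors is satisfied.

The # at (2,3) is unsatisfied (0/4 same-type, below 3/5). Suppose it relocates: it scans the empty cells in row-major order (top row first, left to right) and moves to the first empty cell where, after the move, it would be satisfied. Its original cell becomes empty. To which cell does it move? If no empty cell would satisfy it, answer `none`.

(0,1)

Vacating (2,3). Empty cells in order:
  (0,1): 2/2 same-type → satisfied — stop here.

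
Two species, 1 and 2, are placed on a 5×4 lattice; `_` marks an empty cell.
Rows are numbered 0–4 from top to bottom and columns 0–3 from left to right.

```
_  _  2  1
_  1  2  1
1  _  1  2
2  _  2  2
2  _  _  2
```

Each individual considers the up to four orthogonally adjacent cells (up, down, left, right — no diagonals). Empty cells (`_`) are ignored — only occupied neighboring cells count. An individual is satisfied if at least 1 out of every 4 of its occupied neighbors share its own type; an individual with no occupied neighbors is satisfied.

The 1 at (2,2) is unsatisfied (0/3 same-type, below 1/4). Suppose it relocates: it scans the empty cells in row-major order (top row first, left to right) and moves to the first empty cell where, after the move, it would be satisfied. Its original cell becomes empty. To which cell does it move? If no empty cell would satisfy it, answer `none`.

Vacating (2,2). Empty cells in order:
  (0,0): 0/0 same-type → satisfied — stop here.

(0,0)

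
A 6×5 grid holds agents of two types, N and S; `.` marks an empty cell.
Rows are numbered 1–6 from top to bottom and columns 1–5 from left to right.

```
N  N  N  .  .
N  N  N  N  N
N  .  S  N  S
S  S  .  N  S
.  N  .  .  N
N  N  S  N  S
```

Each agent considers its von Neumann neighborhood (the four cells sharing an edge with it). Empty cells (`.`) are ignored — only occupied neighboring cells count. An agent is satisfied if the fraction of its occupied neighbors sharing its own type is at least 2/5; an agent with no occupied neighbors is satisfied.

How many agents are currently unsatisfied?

7

Row 1: (1,1)N 2/2 satisfied · (1,2)N 3/3 satisfied · (1,3)N 2/2 satisfied
Row 2: (2,1)N 3/3 satisfied · (2,2)N 3/3 satisfied · (2,3)N 3/4 satisfied · (2,4)N 3/3 satisfied · (2,5)N 1/2 satisfied
Row 3: (3,1)N 1/2 satisfied · (3,3)S 0/2 not · (3,4)N 2/4 satisfied · (3,5)S 1/3 not
Row 4: (4,1)S 1/2 satisfied · (4,2)S 1/2 satisfied · (4,4)N 1/2 satisfied · (4,5)S 1/3 not
Row 5: (5,2)N 1/2 satisfied · (5,5)N 0/2 not
Row 6: (6,1)N 1/1 satisfied · (6,2)N 2/3 satisfied · (6,3)S 0/2 not · (6,4)N 0/2 not · (6,5)S 0/2 not
Unsatisfied: (3,3), (3,5), (4,5), (5,5), (6,3), (6,4), (6,5) — 7 in total.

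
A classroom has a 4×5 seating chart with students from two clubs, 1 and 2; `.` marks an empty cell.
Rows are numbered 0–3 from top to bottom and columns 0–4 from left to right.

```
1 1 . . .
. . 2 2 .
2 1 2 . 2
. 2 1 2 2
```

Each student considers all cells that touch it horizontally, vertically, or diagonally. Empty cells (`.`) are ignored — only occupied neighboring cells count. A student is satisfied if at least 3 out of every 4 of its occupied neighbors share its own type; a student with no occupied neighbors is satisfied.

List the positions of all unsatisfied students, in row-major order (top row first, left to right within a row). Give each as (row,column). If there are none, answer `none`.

(0,0)1 1/1 satisfied
(0,1)1 1/2 not
(1,2)2 2/4 not
(1,3)2 3/3 satisfied
(2,0)2 1/2 not
(2,1)1 1/5 not
(2,2)2 4/6 not
(2,4)2 3/3 satisfied
(3,1)2 2/4 not
(3,2)1 1/4 not
(3,3)2 3/4 satisfied
(3,4)2 2/2 satisfied

(0,1), (1,2), (2,0), (2,1), (2,2), (3,1), (3,2)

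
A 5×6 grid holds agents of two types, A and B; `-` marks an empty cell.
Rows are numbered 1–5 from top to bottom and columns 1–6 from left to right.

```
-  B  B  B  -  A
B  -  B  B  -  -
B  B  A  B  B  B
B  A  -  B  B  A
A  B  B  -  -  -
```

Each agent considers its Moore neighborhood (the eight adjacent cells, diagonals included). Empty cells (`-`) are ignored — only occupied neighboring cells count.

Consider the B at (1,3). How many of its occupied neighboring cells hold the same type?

4

Occupied neighbors of (1,3): (1,2)=B, (1,4)=B, (2,3)=B, (2,4)=B.
Same type (B): 4 of 4.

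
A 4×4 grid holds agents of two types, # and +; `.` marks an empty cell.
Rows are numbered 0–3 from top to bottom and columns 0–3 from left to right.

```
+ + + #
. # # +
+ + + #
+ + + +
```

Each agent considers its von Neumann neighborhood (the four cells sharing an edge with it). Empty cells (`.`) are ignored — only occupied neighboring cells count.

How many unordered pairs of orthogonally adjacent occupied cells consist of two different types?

10

Scan each occupied cell's neighbors to the right and below so each pair is counted once.
Row 0: +(0,0)–+(0,1)= +(0,1)–+(0,2)= +(0,1)–#(1,1)≠ +(0,2)–#(0,3)≠ +(0,2)–#(1,2)≠ #(0,3)–+(1,3)≠  → 4/6 unlike.
Row 1: #(1,1)–#(1,2)= #(1,1)–+(2,1)≠ #(1,2)–+(1,3)≠ #(1,2)–+(2,2)≠ +(1,3)–#(2,3)≠  → 4/5 unlike.
Row 2: +(2,0)–+(2,1)= +(2,0)–+(3,0)= +(2,1)–+(2,2)= +(2,1)–+(3,1)= +(2,2)–#(2,3)≠ +(2,2)–+(3,2)= #(2,3)–+(3,3)≠  → 2/7 unlike.
Row 3: +(3,0)–+(3,1)= +(3,1)–+(3,2)= +(3,2)–+(3,3)=  → 0/3 unlike.
Total adjacent occupied pairs: 21; unlike-type pairs: 10.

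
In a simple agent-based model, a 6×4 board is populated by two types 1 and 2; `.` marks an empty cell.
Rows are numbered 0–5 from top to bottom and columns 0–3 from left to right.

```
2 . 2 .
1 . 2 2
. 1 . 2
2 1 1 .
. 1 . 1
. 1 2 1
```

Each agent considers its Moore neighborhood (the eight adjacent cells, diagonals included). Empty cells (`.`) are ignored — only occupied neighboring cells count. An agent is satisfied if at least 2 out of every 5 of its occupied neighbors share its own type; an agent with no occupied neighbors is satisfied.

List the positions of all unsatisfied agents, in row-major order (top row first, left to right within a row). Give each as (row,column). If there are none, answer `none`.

(0,0), (3,0), (5,2)

(0,0)2 0/1 ✗
(0,2)2 2/2 ✓
(1,0)1 1/2 ✓
(1,2)2 3/4 ✓
(1,3)2 3/3 ✓
(2,1)1 3/5 ✓
(2,3)2 2/3 ✓
(3,0)2 0/3 ✗
(3,1)1 3/4 ✓
(3,2)1 4/5 ✓
(4,1)1 3/5 ✓
(4,3)1 2/3 ✓
(5,1)1 1/2 ✓
(5,2)2 0/4 ✗
(5,3)1 1/2 ✓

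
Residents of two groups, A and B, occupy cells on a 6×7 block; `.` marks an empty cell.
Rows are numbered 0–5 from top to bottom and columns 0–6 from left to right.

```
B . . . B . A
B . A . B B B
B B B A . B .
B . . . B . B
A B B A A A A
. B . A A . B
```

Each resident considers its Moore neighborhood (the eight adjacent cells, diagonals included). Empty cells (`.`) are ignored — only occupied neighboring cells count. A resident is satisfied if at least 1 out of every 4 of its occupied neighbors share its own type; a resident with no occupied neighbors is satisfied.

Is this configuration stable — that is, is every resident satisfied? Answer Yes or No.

No

(0,0)B 1/1 satisfied
(0,4)B 2/2 satisfied
(0,6)A 0/2 not
(1,0)B 3/3 satisfied
(1,2)A 1/3 satisfied
(1,4)B 3/4 satisfied
(1,5)B 4/5 satisfied
(1,6)B 2/3 satisfied
(2,0)B 3/3 satisfied
(2,1)B 4/5 satisfied
(2,2)B 1/3 satisfied
(2,3)A 1/4 satisfied
(2,5)B 5/5 satisfied
(3,0)B 3/4 satisfied
(3,4)B 1/5 not
(3,6)B 1/3 satisfied
(4,0)A 0/3 not
(4,1)B 3/4 satisfied
(4,2)B 2/4 satisfied
(4,3)A 3/5 satisfied
(4,4)A 4/5 satisfied
(4,5)A 3/6 satisfied
(4,6)A 1/3 satisfied
(5,1)B 2/3 satisfied
(5,3)A 3/4 satisfied
(5,4)A 4/4 satisfied
(5,6)B 0/2 not
For instance (0,6) has only 0/2 same-type neighbors, below 1/4.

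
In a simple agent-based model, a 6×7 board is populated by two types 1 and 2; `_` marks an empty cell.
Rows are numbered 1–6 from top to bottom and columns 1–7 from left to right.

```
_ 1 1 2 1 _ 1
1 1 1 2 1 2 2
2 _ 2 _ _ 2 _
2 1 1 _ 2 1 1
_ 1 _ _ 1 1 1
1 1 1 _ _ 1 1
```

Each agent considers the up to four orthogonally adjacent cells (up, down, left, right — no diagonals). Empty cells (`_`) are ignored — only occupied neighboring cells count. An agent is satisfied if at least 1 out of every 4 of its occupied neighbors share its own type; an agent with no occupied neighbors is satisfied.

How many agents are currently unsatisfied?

Row 1: (1,2)1 2/2 satisfied · (1,3)1 2/3 satisfied · (1,4)2 1/3 satisfied · (1,5)1 1/2 satisfied · (1,7)1 0/1 not
Row 2: (2,1)1 1/2 satisfied · (2,2)1 3/3 satisfied · (2,3)1 2/4 satisfied · (2,4)2 1/3 satisfied · (2,5)1 1/3 satisfied · (2,6)2 2/3 satisfied · (2,7)2 1/2 satisfied
Row 3: (3,1)2 1/2 satisfied · (3,3)2 0/2 not · (3,6)2 1/2 satisfied
Row 4: (4,1)2 1/2 satisfied · (4,2)1 2/3 satisfied · (4,3)1 1/2 satisfied · (4,5)2 0/2 not · (4,6)1 2/4 satisfied · (4,7)1 2/2 satisfied
Row 5: (5,2)1 2/2 satisfied · (5,5)1 1/2 satisfied · (5,6)1 4/4 satisfied · (5,7)1 3/3 satisfied
Row 6: (6,1)1 1/1 satisfied · (6,2)1 3/3 satisfied · (6,3)1 1/1 satisfied · (6,6)1 2/2 satisfied · (6,7)1 2/2 satisfied
Unsatisfied: (1,7), (3,3), (4,5) — 3 in total.

3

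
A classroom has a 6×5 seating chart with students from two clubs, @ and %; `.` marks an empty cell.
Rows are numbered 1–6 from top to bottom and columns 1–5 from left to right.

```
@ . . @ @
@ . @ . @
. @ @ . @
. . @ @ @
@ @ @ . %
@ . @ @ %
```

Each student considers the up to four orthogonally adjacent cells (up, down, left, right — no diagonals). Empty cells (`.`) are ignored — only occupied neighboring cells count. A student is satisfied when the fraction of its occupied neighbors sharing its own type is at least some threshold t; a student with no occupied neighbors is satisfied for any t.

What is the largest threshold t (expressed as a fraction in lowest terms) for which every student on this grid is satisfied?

Row 1: (1,1)@ 1/1 · (1,4)@ 1/1 · (1,5)@ 2/2
Row 2: (2,1)@ 1/1 · (2,3)@ 1/1 · (2,5)@ 2/2
Row 3: (3,2)@ 1/1 · (3,3)@ 3/3 · (3,5)@ 2/2
Row 4: (4,3)@ 3/3 · (4,4)@ 2/2 · (4,5)@ 2/3
Row 5: (5,1)@ 2/2 · (5,2)@ 2/2 · (5,3)@ 3/3 · (5,5)% 1/2
Row 6: (6,1)@ 1/1 · (6,3)@ 2/2 · (6,4)@ 1/2 · (6,5)% 1/2
The smallest same-type fraction is 1/2 at (5,5), which reduces to 1/2. Any threshold above that leaves this student unsatisfied.

1/2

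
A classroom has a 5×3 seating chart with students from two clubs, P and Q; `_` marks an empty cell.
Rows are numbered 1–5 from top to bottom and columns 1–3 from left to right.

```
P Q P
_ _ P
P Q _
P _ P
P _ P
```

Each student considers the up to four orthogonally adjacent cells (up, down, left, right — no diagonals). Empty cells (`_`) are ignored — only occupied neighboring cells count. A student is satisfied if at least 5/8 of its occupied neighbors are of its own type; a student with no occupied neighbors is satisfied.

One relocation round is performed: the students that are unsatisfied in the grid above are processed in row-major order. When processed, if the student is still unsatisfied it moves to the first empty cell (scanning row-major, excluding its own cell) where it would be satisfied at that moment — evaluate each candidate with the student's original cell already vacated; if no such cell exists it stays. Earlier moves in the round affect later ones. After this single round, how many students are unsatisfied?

1

Initially unsatisfied (in order): (1,1), (1,2), (1,3), (3,1), (3,2).
  (1,1) → (2,1).
  (1,2): no empty cell satisfies it; stays.
  (1,3) → (3,3).
  (3,1): now satisfied by earlier moves; stays.
  (3,2): no empty cell satisfies it; stays.
Resulting grid:
_ Q _
P _ P
P Q P
P _ P
P _ P
Unsatisfied now: (3,2).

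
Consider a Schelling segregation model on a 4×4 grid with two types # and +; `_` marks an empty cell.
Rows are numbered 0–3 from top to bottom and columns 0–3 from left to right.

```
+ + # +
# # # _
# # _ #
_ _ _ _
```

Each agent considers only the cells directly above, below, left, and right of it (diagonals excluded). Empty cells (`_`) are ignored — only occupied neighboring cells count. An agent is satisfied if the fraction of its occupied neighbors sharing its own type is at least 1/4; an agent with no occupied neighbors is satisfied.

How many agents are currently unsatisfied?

Row 0: (0,0)+ 1/2 satisfied · (0,1)+ 1/3 satisfied · (0,2)# 1/3 satisfied · (0,3)+ 0/1 not
Row 1: (1,0)# 2/3 satisfied · (1,1)# 3/4 satisfied · (1,2)# 2/2 satisfied
Row 2: (2,0)# 2/2 satisfied · (2,1)# 2/2 satisfied · (2,3)# 0/0 satisfied
Unsatisfied: (0,3) — 1 in total.

1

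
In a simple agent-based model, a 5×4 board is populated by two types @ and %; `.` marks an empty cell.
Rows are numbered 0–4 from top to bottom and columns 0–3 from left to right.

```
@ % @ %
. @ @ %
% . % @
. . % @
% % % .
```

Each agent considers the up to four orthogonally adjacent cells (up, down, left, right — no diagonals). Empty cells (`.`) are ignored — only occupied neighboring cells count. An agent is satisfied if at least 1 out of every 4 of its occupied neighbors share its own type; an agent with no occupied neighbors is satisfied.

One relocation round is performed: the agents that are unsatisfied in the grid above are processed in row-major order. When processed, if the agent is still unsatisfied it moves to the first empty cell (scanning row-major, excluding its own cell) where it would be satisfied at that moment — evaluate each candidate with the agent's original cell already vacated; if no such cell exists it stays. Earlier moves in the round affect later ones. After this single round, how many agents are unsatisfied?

0

Initially unsatisfied (in order): (0,0), (0,1).
  (0,0) → (1,0).
  (0,1) → (2,1).
Resulting grid:
. . @ %
@ @ @ %
% % % @
. . % @
% % % .
All satisfied now.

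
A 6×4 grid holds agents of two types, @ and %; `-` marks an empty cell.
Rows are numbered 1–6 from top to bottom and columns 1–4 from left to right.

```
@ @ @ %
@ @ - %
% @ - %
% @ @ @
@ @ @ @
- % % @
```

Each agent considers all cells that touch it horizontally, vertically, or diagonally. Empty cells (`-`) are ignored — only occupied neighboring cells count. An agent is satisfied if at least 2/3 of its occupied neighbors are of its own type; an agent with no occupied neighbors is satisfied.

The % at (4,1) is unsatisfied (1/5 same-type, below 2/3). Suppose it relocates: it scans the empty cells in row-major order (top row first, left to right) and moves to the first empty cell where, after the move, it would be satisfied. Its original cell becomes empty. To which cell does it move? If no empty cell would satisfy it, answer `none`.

none

Vacating (4,1). Empty cells in order:
  (2,3): 3/7 same-type → still unsatisfied.
  (3,3): 2/7 same-type → still unsatisfied.
  (6,1): 1/3 same-type → still unsatisfied.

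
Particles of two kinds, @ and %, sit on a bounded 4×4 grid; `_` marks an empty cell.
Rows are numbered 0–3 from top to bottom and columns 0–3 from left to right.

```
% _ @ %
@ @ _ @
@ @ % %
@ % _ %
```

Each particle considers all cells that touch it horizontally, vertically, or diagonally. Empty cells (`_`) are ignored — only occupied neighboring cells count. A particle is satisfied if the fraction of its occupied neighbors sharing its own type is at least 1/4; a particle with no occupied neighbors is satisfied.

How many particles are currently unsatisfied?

Row 0: (0,0)% 0/2 not · (0,2)@ 2/3 satisfied · (0,3)% 0/2 not
Row 1: (1,0)@ 3/4 satisfied · (1,1)@ 4/6 satisfied · (1,3)@ 1/4 satisfied
Row 2: (2,0)@ 4/5 satisfied · (2,1)@ 4/6 satisfied · (2,2)% 3/6 satisfied · (2,3)% 2/3 satisfied
Row 3: (3,0)@ 2/3 satisfied · (3,1)% 1/4 satisfied · (3,3)% 2/2 satisfied
Unsatisfied: (0,0), (0,3) — 2 in total.

2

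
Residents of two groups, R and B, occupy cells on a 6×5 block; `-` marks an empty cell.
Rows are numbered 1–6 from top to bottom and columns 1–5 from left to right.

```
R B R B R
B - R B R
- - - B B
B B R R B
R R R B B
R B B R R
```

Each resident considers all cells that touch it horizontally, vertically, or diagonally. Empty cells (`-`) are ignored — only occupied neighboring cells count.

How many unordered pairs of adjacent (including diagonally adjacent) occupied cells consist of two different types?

Scan each occupied cell's neighbors to the right and below (and the two forward diagonals) so each pair is counted once.
From row 1: 10 unlike of 14 pairs (running 10/14).
From row 2: 5 unlike of 7 pairs (running 15/21).
From row 3: 3 unlike of 6 pairs (running 18/27).
From row 4: 10 unlike of 17 pairs (running 28/44).
From row 5: 10 unlike of 17 pairs (running 38/61).
From row 6: 2 unlike of 4 pairs (running 40/65).
Total adjacent occupied pairs: 65; unlike-type pairs: 40.

40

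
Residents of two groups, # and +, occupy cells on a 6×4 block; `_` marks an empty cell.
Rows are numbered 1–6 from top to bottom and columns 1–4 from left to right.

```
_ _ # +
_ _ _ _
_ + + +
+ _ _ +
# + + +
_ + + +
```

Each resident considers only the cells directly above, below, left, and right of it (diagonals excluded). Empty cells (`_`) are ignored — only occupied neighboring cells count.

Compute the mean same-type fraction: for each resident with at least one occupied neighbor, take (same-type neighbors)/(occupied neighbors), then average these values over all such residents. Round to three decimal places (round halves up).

Row 1: (1,3)# 0/1 · (1,4)+ 0/1
Row 3: (3,2)+ 1/1 · (3,3)+ 2/2 · (3,4)+ 2/2
Row 4: (4,1)+ 0/1 · (4,4)+ 2/2
Row 5: (5,1)# 0/2 · (5,2)+ 2/3 · (5,3)+ 3/3 · (5,4)+ 3/3
Row 6: (6,2)+ 2/2 · (6,3)+ 3/3 · (6,4)+ 2/2
Sum over 14 residents: 0/1 + 0/1 + 1/1 + 2/2 + 2/2 + 0/1 + 2/2 + 0/2 + 2/3 + 3/3 + 3/3 + 2/2 + 3/3 + 2/2 = 29/3; mean = 29/3 ÷ 14 = 29/42 = 0.690476… → 0.690.

0.690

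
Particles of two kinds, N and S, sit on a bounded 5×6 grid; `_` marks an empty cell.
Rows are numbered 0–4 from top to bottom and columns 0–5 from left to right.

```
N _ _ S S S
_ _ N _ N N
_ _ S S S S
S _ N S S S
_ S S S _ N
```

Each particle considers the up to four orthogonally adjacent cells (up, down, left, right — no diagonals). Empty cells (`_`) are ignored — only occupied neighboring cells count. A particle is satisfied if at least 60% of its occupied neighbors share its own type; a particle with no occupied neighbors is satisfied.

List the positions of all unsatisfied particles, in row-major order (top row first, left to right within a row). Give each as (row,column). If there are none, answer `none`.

(0,5), (1,2), (1,4), (1,5), (2,2), (3,2), (4,5)

Row 0: (0,0)N 0/0 ok · (0,3)S 1/1 ok · (0,4)S 2/3 ok · (0,5)S 1/2 unhappy
Row 1: (1,2)N 0/1 unhappy · (1,4)N 1/3 unhappy · (1,5)N 1/3 unhappy
Row 2: (2,2)S 1/3 unhappy · (2,3)S 3/3 ok · (2,4)S 3/4 ok · (2,5)S 2/3 ok
Row 3: (3,0)S 0/0 ok · (3,2)N 0/3 unhappy · (3,3)S 3/4 ok · (3,4)S 3/3 ok · (3,5)S 2/3 ok
Row 4: (4,1)S 1/1 ok · (4,2)S 2/3 ok · (4,3)S 2/2 ok · (4,5)N 0/1 unhappy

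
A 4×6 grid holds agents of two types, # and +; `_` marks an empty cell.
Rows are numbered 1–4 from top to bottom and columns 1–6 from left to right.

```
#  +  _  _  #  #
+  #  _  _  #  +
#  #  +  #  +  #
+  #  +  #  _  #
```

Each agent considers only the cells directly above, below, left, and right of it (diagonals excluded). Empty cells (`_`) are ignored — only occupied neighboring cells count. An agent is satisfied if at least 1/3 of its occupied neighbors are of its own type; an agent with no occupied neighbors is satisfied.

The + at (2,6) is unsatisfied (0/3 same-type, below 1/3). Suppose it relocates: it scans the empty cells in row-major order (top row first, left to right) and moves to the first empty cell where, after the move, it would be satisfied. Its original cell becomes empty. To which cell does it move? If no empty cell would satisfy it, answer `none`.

(1,3)

Vacating (2,6). Empty cells in order:
  (1,3): 1/1 same-type → satisfied — stop here.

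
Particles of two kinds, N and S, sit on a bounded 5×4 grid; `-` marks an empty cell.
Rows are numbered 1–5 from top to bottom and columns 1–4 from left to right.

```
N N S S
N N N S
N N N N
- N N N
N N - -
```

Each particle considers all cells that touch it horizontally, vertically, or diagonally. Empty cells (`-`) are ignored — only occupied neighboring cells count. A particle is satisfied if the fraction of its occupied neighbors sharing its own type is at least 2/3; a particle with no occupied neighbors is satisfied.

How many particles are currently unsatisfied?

(1,1)N 3/3 ✓
(1,2)N 4/5 ✓
(1,3)S 2/5 ✗
(1,4)S 2/3 ✓
(2,1)N 5/5 ✓
(2,2)N 7/8 ✓
(2,3)N 5/8 ✗
(2,4)S 2/5 ✗
(3,1)N 4/4 ✓
(3,2)N 7/7 ✓
(3,3)N 7/8 ✓
(3,4)N 4/5 ✓
(4,2)N 6/6 ✓
(4,3)N 6/6 ✓
(4,4)N 3/3 ✓
(5,1)N 2/2 ✓
(5,2)N 3/3 ✓
Unsatisfied: (1,3), (2,3), (2,4) — 3 in total.

3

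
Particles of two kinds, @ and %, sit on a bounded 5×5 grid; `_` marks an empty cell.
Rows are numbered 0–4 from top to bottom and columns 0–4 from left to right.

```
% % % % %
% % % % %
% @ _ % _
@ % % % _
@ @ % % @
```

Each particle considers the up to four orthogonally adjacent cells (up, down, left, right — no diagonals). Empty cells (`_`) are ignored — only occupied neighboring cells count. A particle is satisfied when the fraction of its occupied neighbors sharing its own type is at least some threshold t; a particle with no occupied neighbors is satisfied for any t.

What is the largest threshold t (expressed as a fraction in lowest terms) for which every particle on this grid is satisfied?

(0,0)% 2/2
(0,1)% 3/3
(0,2)% 3/3
(0,3)% 3/3
(0,4)% 2/2
(1,0)% 3/3
(1,1)% 3/4
(1,2)% 3/3
(1,3)% 4/4
(1,4)% 2/2
(2,0)% 1/3
(2,1)@ 0/3
(2,3)% 2/2
(3,0)@ 1/3
(3,1)% 1/4
(3,2)% 3/3
(3,3)% 3/3
(4,0)@ 2/2
(4,1)@ 1/3
(4,2)% 2/3
(4,3)% 2/3
(4,4)@ 0/1
The smallest same-type fraction is 0/3 at (2,1), which reduces to 0/1. Any threshold above that leaves this particle unsatisfied.

0/1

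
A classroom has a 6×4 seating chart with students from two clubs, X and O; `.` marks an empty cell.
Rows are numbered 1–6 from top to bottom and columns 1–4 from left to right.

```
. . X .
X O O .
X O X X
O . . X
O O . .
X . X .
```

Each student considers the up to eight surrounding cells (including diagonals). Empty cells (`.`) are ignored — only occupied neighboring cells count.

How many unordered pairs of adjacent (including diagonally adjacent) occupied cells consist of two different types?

14

Scan each occupied cell's neighbors to the right and below (and the two forward diagonals) so each pair is counted once.
Row 1: X(1,3)–O(2,3)≠ X(1,3)–O(2,2)≠  → 2/2 unlike.
Row 2: X(2,1)–O(2,2)≠ X(2,1)–X(3,1)= X(2,1)–O(3,2)≠ O(2,2)–O(2,3)= O(2,2)–O(3,2)= O(2,2)–X(3,3)≠ O(2,2)–X(3,1)≠ O(2,3)–X(3,3)≠ O(2,3)–X(3,4)≠ O(2,3)–O(3,2)=  → 6/10 unlike.
Row 3: X(3,1)–O(3,2)≠ X(3,1)–O(4,1)≠ O(3,2)–X(3,3)≠ O(3,2)–O(4,1)= X(3,3)–X(3,4)= X(3,3)–X(4,4)= X(3,4)–X(4,4)=  → 3/7 unlike.
Row 4: O(4,1)–O(5,1)= O(4,1)–O(5,2)=  → 0/2 unlike.
Row 5: O(5,1)–O(5,2)= O(5,1)–X(6,1)≠ O(5,2)–X(6,3)≠ O(5,2)–X(6,1)≠  → 3/4 unlike.
Total adjacent occupied pairs: 25; unlike-type pairs: 14.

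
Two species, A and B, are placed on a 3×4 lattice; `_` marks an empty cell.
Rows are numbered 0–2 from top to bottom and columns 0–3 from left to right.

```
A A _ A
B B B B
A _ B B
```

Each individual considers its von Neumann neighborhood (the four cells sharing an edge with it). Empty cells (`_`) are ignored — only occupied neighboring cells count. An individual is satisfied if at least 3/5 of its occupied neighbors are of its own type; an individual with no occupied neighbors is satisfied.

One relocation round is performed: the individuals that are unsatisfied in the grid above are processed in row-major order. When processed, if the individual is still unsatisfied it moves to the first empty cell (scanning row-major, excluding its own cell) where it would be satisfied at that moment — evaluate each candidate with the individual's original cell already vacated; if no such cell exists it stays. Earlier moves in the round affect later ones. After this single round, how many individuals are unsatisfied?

Initially unsatisfied (in order): (0,0), (0,1), (0,3), (1,0), (2,0).
  (0,0) → (0,2).
  (0,1): no empty cell satisfies it; stays.
  (0,3): no empty cell satisfies it; stays.
  (1,0) → (2,1).
  (2,0) → (0,0).
Resulting grid:
A A A A
_ B B B
_ B B B
Unsatisfied now: (0,3).

1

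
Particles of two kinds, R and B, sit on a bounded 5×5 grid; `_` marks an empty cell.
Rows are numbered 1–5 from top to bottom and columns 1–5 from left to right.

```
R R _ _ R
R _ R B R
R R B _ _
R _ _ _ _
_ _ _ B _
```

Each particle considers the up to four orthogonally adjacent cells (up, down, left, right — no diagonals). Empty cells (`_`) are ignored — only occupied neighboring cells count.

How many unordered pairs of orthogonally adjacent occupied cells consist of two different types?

Scan each occupied cell's neighbors to the right and below so each pair is counted once.
Row 1: R(1,1)–R(1,2)= R(1,1)–R(2,1)= R(1,5)–R(2,5)=  → 0/3 unlike.
Row 2: R(2,1)–R(3,1)= R(2,3)–B(2,4)≠ R(2,3)–B(3,3)≠ B(2,4)–R(2,5)≠  → 3/4 unlike.
Row 3: R(3,1)–R(3,2)= R(3,1)–R(4,1)= R(3,2)–B(3,3)≠  → 1/3 unlike.
Total adjacent occupied pairs: 10; unlike-type pairs: 4.

4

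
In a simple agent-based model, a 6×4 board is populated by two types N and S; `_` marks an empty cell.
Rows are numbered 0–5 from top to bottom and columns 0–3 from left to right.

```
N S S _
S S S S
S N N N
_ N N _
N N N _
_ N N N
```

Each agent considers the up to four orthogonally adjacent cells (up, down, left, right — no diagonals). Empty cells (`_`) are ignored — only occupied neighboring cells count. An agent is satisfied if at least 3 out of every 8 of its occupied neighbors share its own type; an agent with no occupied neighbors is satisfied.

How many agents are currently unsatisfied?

(0,0)N 0/2 ✗
(0,1)S 2/3 ✓
(0,2)S 2/2 ✓
(1,0)S 2/3 ✓
(1,1)S 3/4 ✓
(1,2)S 3/4 ✓
(1,3)S 1/2 ✓
(2,0)S 1/2 ✓
(2,1)N 2/4 ✓
(2,2)N 3/4 ✓
(2,3)N 1/2 ✓
(3,1)N 3/3 ✓
(3,2)N 3/3 ✓
(4,0)N 1/1 ✓
(4,1)N 4/4 ✓
(4,2)N 3/3 ✓
(5,1)N 2/2 ✓
(5,2)N 3/3 ✓
(5,3)N 1/1 ✓
Unsatisfied: (0,0) — 1 in total.

1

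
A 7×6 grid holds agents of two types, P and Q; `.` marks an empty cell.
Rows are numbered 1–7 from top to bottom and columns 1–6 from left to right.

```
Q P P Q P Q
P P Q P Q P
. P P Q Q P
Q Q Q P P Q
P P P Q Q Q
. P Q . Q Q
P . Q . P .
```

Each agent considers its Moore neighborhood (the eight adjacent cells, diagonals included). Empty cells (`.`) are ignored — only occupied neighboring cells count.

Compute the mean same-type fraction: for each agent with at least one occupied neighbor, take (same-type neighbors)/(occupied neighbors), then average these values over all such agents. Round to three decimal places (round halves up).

0.478

(1,1)Q 0/3
(1,2)P 3/5
(1,3)P 3/5
(1,4)Q 2/5
(1,5)P 2/5
(1,6)Q 1/3
(2,1)P 3/4
(2,2)P 5/7
(2,3)Q 2/8
(2,4)P 3/8
(2,5)Q 4/8
(2,6)P 2/5
(3,2)P 3/7
(3,3)P 4/8
(3,4)Q 4/8
(3,5)Q 3/8
(3,6)P 2/5
(4,1)Q 1/4
(4,2)Q 2/7
(4,3)Q 3/8
(4,4)P 3/8
(4,5)P 2/8
(4,6)Q 3/5
(5,1)P 2/4
(5,2)P 3/7
(5,3)P 3/7
(5,4)Q 4/7
(5,5)Q 5/7
(5,6)Q 4/5
(6,2)P 4/6
(6,3)Q 2/5
(6,5)Q 4/5
(6,6)Q 3/4
(7,1)P 1/1
(7,3)Q 1/2
(7,5)P 0/2
Sum over 36 agents: 0/3 + 3/5 + 3/5 + 2/5 + 2/5 + 1/3 + 3/4 + 5/7 + 2/8 + 3/8 + 4/8 + 2/5 + 3/7 + 4/8 + 4/8 + 3/8 + 2/5 + 1/4 + 2/7 + 3/8 + 3/8 + 2/8 + 3/5 + 2/4 + 3/7 + 3/7 + 4/7 + 5/7 + 4/5 + 4/6 + 2/5 + 4/5 + 3/4 + 1/1 + 1/2 + 0/2 = 2411/140; mean = 2411/140 ÷ 36 = 2411/5040 = 0.478373… → 0.478.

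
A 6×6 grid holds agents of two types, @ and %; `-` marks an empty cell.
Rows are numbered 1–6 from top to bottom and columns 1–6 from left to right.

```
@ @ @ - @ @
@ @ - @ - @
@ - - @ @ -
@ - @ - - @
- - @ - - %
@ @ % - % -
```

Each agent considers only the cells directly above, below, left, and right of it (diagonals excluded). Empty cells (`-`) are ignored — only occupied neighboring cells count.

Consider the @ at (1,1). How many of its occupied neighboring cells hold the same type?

2

Occupied neighbors of (1,1): (2,1)=@, (1,2)=@.
Same type (@): 2 of 2.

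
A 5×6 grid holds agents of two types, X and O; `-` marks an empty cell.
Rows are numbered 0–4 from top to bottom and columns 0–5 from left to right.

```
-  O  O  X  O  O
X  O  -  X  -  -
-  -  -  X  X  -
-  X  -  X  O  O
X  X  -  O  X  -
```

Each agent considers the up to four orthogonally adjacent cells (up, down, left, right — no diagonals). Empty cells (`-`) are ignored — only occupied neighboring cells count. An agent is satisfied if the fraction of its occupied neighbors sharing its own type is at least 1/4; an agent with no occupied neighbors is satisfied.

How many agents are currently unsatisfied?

3

(0,1)O 2/2 satisfied
(0,2)O 1/2 satisfied
(0,3)X 1/3 satisfied
(0,4)O 1/2 satisfied
(0,5)O 1/1 satisfied
(1,0)X 0/1 not
(1,1)O 1/2 satisfied
(1,3)X 2/2 satisfied
(2,3)X 3/3 satisfied
(2,4)X 1/2 satisfied
(3,1)X 1/1 satisfied
(3,3)X 1/3 satisfied
(3,4)O 1/4 satisfied
(3,5)O 1/1 satisfied
(4,0)X 1/1 satisfied
(4,1)X 2/2 satisfied
(4,3)O 0/2 not
(4,4)X 0/2 not
Unsatisfied: (1,0), (4,3), (4,4) — 3 in total.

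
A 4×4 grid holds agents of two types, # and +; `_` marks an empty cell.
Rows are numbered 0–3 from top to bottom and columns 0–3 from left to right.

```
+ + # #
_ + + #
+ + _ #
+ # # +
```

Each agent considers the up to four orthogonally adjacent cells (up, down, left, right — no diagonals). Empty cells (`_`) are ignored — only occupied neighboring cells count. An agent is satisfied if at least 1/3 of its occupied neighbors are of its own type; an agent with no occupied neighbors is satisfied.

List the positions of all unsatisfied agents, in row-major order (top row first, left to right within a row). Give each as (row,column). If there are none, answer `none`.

(0,0)+ 1/1 ✓
(0,1)+ 2/3 ✓
(0,2)# 1/3 ✓
(0,3)# 2/2 ✓
(1,1)+ 3/3 ✓
(1,2)+ 1/3 ✓
(1,3)# 2/3 ✓
(2,0)+ 2/2 ✓
(2,1)+ 2/3 ✓
(2,3)# 1/2 ✓
(3,0)+ 1/2 ✓
(3,1)# 1/3 ✓
(3,2)# 1/2 ✓
(3,3)+ 0/2 ✗

(3,3)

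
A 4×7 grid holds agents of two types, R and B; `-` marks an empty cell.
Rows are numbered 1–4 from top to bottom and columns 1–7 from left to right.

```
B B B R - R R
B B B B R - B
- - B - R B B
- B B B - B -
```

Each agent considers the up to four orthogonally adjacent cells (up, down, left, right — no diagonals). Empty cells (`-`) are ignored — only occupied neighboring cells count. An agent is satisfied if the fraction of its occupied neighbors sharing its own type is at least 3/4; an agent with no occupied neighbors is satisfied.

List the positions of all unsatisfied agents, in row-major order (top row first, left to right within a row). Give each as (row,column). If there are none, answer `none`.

(1,3), (1,4), (1,7), (2,4), (2,5), (2,7), (3,5), (3,6)

Row 1: (1,1)B 2/2 satisfied · (1,2)B 3/3 satisfied · (1,3)B 2/3 not · (1,4)R 0/2 not · (1,6)R 1/1 satisfied · (1,7)R 1/2 not
Row 2: (2,1)B 2/2 satisfied · (2,2)B 3/3 satisfied · (2,3)B 4/4 satisfied · (2,4)B 1/3 not · (2,5)R 1/2 not · (2,7)B 1/2 not
Row 3: (3,3)B 2/2 satisfied · (3,5)R 1/2 not · (3,6)B 2/3 not · (3,7)B 2/2 satisfied
Row 4: (4,2)B 1/1 satisfied · (4,3)B 3/3 satisfied · (4,4)B 1/1 satisfied · (4,6)B 1/1 satisfied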